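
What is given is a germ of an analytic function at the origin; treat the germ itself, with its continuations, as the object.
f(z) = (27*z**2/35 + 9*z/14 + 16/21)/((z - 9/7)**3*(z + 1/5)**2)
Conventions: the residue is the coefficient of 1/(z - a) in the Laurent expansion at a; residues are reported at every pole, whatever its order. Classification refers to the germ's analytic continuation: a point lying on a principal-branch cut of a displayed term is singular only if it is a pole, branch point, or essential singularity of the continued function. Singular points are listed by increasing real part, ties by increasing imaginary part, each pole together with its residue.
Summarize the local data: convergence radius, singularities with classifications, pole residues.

Denominator factor (z + 1/5)^2: pole of order 2 at -1/5, modulus 1/5.
Denominator factor (z - 9/7)^3: pole of order 3 at 9/7, modulus 9/7.
The radius of convergence is the smallest modulus among the singular points: 1/5.
At the order-2 pole -1/5 set g(z) = (z - (-1/5))^2*f(z) = (27*z**2/35 + 9*z/14 + 16/21)/(z - 9/7)**3.
Order-2 pole: residue = g'(a); g'(-1/5) = -7470785/14623232, so the residue is -7470785/14623232.
At the order-3 pole 9/7 set g(z) = (z - (9/7))^3*f(z) = (27*z**2/35 + 9*z/14 + 16/21)/(z + 1/5)**2.
Order-3 pole: residue = g''(a)/2; g''(9/7) = 7470785/7311616, so the residue is 7470785/14623232.
List the singular points by increasing real part (a conjugate pair: the negative imaginary part first).

Radius of convergence at 0: 1/5.
At -1/5: a pole of order 2; residue -7470785/14623232.
At 9/7: a pole of order 3; residue 7470785/14623232.


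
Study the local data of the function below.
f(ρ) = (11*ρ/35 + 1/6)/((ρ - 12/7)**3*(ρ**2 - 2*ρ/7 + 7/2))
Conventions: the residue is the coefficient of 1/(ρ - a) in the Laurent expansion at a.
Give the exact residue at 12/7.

The residue is -3984778/270211755.

At the order-3 pole 12/7 set g(ρ) = (ρ - (12/7))^3*f(ρ) = (11*ρ/35 + 1/6)/(ρ**2 - 2*ρ/7 + 7/2).
Order-3 pole: residue = g''(a)/2; g''(12/7) = -7969556/270211755, so the residue is -3984778/270211755.


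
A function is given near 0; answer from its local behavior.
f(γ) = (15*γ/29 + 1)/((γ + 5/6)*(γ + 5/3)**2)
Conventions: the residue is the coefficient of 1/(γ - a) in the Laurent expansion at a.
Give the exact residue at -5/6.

The residue is 594/725.

At the order-1 pole -5/6 set g(γ) = (γ - (-5/6))*f(γ) = (15*γ/29 + 1)/(γ + 5/3)**2.
Simple pole: residue = g(a) at a = -5/6, which is 594/725.


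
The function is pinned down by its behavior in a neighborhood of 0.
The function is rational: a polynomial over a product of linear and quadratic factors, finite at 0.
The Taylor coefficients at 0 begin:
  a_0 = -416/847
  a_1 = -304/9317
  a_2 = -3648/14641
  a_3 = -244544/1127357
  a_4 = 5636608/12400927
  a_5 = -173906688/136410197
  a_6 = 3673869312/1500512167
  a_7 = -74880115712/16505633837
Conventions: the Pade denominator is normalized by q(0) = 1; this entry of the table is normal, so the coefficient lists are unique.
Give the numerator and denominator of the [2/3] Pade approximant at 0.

The Pade approximant has numerator coefficients [-416/847, -1092434704/1037023603, -2184869408/5185118015]; denominator coefficients [1, 27991778/13467839, 157444268/740731145, -1118638392/740731145].

Taylor coefficients needed (read off): a_0 = -416/847, a_1 = -304/9317, a_2 = -3648/14641, a_3 = -244544/1127357, a_4 = 5636608/12400927, a_5 = -173906688/136410197.
Write the denominator as Q(h) = 1 + q1*h + q2*h^2 + q3*h^3. Requiring Q*f - P = O(h^6) with deg P <= 2 kills the coefficients of h^3..h^5 in Q*f:
  h^3: a_3 + q1*a_2 + q2*a_1 + q3*a_0 = 0, i.e. -244544/1127357 + (-3648/14641)*q1 + (-304/9317)*q2 + (-416/847)*q3 = 0.
  h^4: a_4 + q1*a_3 + q2*a_2 + q3*a_1 = 0, i.e. 5636608/12400927 + (-244544/1127357)*q1 + (-3648/14641)*q2 + (-304/9317)*q3 = 0.
  h^5: a_5 + q1*a_4 + q2*a_3 + q3*a_2 = 0, i.e. -173906688/136410197 + (5636608/12400927)*q1 + (-244544/1127357)*q2 + (-3648/14641)*q3 = 0.
Solving this linear system: q1 = 27991778/13467839, q2 = 157444268/740731145, q3 = -1118638392/740731145.
The numerator is Q*f truncated at degree 2: P0 = a_0 = -416/847; P1 = a_1 + q1*a_0 = -1092434704/1037023603; P2 = a_2 + q1*a_1 + q2*a_0 = -2184869408/5185118015.


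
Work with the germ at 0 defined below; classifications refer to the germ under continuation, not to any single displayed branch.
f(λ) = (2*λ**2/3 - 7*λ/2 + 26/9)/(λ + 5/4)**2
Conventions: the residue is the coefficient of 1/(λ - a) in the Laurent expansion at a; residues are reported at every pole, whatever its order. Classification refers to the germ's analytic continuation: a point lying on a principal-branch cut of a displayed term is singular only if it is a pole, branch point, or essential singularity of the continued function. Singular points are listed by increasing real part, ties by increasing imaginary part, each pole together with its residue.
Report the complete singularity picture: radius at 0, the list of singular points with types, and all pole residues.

Denominator factor (λ + 5/4)^2: pole of order 2 at -5/4, modulus 5/4.
The radius of convergence is the smallest modulus among the singular points: 5/4.
At the order-2 pole -5/4 set g(λ) = (λ - (-5/4))^2*f(λ) = 2*λ**2/3 - 7*λ/2 + 26/9.
Order-2 pole: residue = g'(a); g'(-5/4) = -31/6, so the residue is -31/6.

Radius of convergence at 0: 5/4.
At -5/4: a pole of order 2; residue -31/6.


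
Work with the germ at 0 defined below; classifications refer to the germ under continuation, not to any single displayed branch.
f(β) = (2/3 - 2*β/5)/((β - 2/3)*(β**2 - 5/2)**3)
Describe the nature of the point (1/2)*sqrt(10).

The denominator factor β**2 - 5/2 vanishes at (1/2)*sqrt(10) and appears to the power 3; the numerator there equals 2/3 - (1/5)*sqrt(10), nonzero, and no other factor vanishes.
Hence a pole whose order is the multiplicity, 3.

The point is a pole of order 3.


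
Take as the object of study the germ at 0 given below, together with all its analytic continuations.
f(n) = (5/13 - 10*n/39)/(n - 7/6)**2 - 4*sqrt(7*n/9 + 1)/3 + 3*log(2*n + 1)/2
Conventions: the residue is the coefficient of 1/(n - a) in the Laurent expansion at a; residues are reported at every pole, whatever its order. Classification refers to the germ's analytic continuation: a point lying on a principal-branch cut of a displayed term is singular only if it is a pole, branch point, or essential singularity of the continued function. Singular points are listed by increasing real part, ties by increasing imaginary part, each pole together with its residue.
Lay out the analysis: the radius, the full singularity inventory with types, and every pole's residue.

Denominator factor (n - 7/6)^2: pole of order 2 at 7/6, modulus 7/6.
Branch term (3/2)*log(1 - n/(-1/2)): its argument vanishes at n = -1/2, a logarithmic branch point, modulus 1/2.
Branch term (-4/3)*sqrt(1 - n/(-9/7)): its argument vanishes at n = -9/7, a square-root branch point, modulus 9/7.
The radius of convergence is the smallest modulus among the singular points: 1/2.
The branch terms are analytic at 7/6 and contribute nothing to the residue; only the rational part matters.
At the order-2 pole 7/6 set g(n) = (n - (7/6))^2*(rational part) = 5/13 - 10*n/39.
Order-2 pole: residue = g'(a); g'(7/6) = -10/39, so the residue is -10/39.
List the singular points by increasing real part (a conjugate pair: the negative imaginary part first).

Radius of convergence at 0: 1/2.
At -9/7: an algebraic (square-root) branch point.
At -1/2: a logarithmic branch point.
At 7/6: a pole of order 2; residue -10/39.


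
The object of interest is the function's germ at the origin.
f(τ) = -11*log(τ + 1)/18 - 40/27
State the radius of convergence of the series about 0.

The radius of convergence is 1.

Branch term (-11/18)*log(1 - τ/(-1)): its argument vanishes at τ = -1, a logarithmic branch point, modulus 1.
The radius of convergence is the smallest modulus among the singular points: 1.


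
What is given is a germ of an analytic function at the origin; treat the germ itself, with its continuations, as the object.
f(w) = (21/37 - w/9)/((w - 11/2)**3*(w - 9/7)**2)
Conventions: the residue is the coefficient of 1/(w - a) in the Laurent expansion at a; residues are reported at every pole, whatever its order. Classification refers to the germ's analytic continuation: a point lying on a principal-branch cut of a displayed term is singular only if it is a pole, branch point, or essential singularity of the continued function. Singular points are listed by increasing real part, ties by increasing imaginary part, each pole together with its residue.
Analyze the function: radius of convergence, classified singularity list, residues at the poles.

Radius of convergence at 0: 9/7.
At 9/7: a pole of order 2; residue -10309208/4035081213.
At 11/2: a pole of order 3; residue 10309208/4035081213.

Denominator factor (w - 11/2)^3: pole of order 3 at 11/2, modulus 11/2.
Denominator factor (w - 9/7)^2: pole of order 2 at 9/7, modulus 9/7.
The radius of convergence is the smallest modulus among the singular points: 9/7.
At the order-2 pole 9/7 set g(w) = (w - (9/7))^2*f(w) = (21/37 - w/9)/(w - 11/2)**3.
Order-2 pole: residue = g'(a); g'(9/7) = -10309208/4035081213, so the residue is -10309208/4035081213.
At the order-3 pole 11/2 set g(w) = (w - (11/2))^3*f(w) = (21/37 - w/9)/(w - 9/7)**2.
Order-3 pole: residue = g''(a)/2; g''(11/2) = 20618416/4035081213, so the residue is 10309208/4035081213.
List the singular points by increasing real part (a conjugate pair: the negative imaginary part first).


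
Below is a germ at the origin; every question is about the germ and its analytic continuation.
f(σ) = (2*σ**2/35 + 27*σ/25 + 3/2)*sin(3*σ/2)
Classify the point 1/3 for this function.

There is no denominator, hence no pole anywhere.
The factor sin(3*σ/2) is entire.
So the germ continues analytically to 1/3.

The point is a regular point.


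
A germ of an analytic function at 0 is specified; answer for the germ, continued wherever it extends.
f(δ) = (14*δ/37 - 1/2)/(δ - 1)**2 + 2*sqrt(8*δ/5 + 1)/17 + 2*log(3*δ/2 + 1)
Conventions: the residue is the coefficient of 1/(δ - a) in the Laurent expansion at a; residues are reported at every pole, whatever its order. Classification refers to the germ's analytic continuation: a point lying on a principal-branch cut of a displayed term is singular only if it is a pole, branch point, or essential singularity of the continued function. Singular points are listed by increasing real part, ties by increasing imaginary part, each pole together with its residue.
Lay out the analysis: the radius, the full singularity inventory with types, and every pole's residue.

Radius of convergence at 0: 5/8.
At -2/3: a logarithmic branch point.
At -5/8: an algebraic (square-root) branch point.
At 1: a pole of order 2; residue 14/37.

Denominator factor (δ - 1)^2: pole of order 2 at 1, modulus 1.
Branch term (2)*log(1 - δ/(-2/3)): its argument vanishes at δ = -2/3, a logarithmic branch point, modulus 2/3.
Branch term (2/17)*sqrt(1 - δ/(-5/8)): its argument vanishes at δ = -5/8, a square-root branch point, modulus 5/8.
The radius of convergence is the smallest modulus among the singular points: 5/8.
The branch terms are analytic at 1 and contribute nothing to the residue; only the rational part matters.
At the order-2 pole 1 set g(δ) = (δ - (1))^2*(rational part) = 14*δ/37 - 1/2.
Order-2 pole: residue = g'(a); g'(1) = 14/37, so the residue is 14/37.
List the singular points by increasing real part (a conjugate pair: the negative imaginary part first).


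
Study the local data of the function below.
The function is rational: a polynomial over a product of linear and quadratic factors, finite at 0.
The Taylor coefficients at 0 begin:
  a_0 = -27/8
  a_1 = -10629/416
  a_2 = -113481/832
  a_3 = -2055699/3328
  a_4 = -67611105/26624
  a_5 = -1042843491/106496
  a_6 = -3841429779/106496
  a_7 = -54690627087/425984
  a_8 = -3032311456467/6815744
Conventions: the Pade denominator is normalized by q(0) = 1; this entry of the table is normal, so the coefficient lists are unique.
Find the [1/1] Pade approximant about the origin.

The Pade approximant has numerator coefficients [-27/8, -3701331/491296]; denominator coefficients [1, -12609/2362].

Taylor coefficients needed (read off): a_0 = -27/8, a_1 = -10629/416, a_2 = -113481/832.
Write the denominator as Q(ε) = 1 + q1*ε. Requiring Q*f - P = O(ε^3) with deg P <= 1 kills the coefficients of ε^2..ε^2 in Q*f:
  ε^2: a_2 + q1*a_1 = 0, i.e. -113481/832 + (-10629/416)*q1 = 0.
Solving this linear system: q1 = -12609/2362.
The numerator is Q*f truncated at degree 1: P0 = a_0 = -27/8; P1 = a_1 + q1*a_0 = -3701331/491296.


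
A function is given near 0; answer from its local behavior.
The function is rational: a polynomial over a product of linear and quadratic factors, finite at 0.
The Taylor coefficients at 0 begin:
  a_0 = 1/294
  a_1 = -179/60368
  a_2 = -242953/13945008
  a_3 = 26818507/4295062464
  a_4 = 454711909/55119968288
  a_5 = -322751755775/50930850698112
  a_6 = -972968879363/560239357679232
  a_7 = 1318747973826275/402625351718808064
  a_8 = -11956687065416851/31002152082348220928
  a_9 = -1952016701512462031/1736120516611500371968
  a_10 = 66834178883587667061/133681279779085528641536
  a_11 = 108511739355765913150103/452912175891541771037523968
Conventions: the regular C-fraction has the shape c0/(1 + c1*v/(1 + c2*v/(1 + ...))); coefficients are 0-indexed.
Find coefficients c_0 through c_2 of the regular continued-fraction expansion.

The regular C-fraction coefficients are [1/294, 537/616, -2231993/330792].

Taylor coefficients (read off): a_0 = 1/294, a_1 = -179/60368, a_2 = -242953/13945008.
c0 = a_0 = 1/294. Peel one level at a time: if S = 1 + c*v/S' with S'(0) = 1, then c is the v-coefficient of S and S' = c*v/(S - 1).
S_1 = c0/f = 1 + (537/616)*v + (2231993/379456)*v^2 + ...; c1 = 537/616.
S_2 = c1*v/(S_1 - 1) = 1 + (-2231993/330792)*v + ...; c2 = -2231993/330792.


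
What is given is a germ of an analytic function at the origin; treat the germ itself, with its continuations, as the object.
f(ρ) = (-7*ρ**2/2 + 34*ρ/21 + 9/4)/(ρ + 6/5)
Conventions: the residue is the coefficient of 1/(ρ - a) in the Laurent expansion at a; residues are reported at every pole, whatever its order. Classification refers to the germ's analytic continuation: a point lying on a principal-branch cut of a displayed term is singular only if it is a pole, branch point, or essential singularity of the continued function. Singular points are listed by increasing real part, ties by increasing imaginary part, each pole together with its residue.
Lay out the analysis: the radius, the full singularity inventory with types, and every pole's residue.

Denominator factor (ρ + 6/5): pole of order 1 at -6/5, modulus 6/5.
The radius of convergence is the smallest modulus among the singular points: 6/5.
At the order-1 pole -6/5 set g(ρ) = (ρ - (-6/5))*f(ρ) = -7*ρ**2/2 + 34*ρ/21 + 9/4.
Simple pole: residue = g(a) at a = -6/5, which is -3313/700.

Radius of convergence at 0: 6/5.
At -6/5: a pole of order 1; residue -3313/700.


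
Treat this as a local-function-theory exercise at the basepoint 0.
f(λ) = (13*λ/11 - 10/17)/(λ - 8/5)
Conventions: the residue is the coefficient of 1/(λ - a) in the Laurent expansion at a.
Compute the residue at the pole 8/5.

The residue is 1218/935.

At the order-1 pole 8/5 set g(λ) = (λ - (8/5))*f(λ) = 13*λ/11 - 10/17.
Simple pole: residue = g(a) at a = 8/5, which is 1218/935.


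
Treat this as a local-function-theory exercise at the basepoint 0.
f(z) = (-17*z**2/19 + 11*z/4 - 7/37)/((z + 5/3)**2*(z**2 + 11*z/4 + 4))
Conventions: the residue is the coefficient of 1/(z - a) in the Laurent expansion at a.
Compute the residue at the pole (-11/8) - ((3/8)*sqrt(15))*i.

The residue is (-3801870/4387423) + ((5690278/21937115)*sqrt(15))*i.

The factor z**2 + 11*z/4 + 4 splits as (z - a)(z - a') with a = (-11/8) - ((3/8)*sqrt(15))*i, a' = (-11/8) + ((3/8)*sqrt(15))*i. At the order-1 pole a set g(z) = (z - a)*f(z) = [(-17*z**2/19 + 11*z/4 - 7/37)/(z + 5/3)**2] / (z - a').
Simple pole: residue = g(a) at a = (-11/8) - ((3/8)*sqrt(15))*i, which is (-3801870/4387423) + ((5690278/21937115)*sqrt(15))*i.


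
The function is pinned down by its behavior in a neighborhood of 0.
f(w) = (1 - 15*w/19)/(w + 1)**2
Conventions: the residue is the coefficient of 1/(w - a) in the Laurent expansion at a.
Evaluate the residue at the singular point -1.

The residue is -15/19.

At the order-2 pole -1 set g(w) = (w - (-1))^2*f(w) = 1 - 15*w/19.
Order-2 pole: residue = g'(a); g'(-1) = -15/19, so the residue is -15/19.


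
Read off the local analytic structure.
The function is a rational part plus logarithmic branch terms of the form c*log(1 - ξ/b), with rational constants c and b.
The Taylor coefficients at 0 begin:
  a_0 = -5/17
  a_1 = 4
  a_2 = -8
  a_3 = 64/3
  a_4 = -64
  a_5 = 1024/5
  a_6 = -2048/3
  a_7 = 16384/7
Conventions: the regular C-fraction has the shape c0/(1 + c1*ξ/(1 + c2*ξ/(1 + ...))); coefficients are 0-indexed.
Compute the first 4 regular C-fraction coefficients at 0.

The regular C-fraction coefficients are [-5/17, 68/5, -58/5, -10/87].

Taylor coefficients (read off): a_0 = -5/17, a_1 = 4, a_2 = -8, a_3 = 64/3.
c0 = a_0 = -5/17. Peel one level at a time: if S = 1 + c*ξ/S' with S'(0) = 1, then c is the ξ-coefficient of S and S' = c*ξ/(S - 1).
S_1 = c0/f = 1 + (68/5)*ξ + (3944/25)*ξ^2 + ...; c1 = 68/5.
S_2 = c1*ξ/(S_1 - 1) = 1 + (-58/5)*ξ + (-4/3)*ξ^2 + ...; c2 = -58/5.
S_3 = c2*ξ/(S_2 - 1) = 1 + (-10/87)*ξ + ...; c3 = -10/87.


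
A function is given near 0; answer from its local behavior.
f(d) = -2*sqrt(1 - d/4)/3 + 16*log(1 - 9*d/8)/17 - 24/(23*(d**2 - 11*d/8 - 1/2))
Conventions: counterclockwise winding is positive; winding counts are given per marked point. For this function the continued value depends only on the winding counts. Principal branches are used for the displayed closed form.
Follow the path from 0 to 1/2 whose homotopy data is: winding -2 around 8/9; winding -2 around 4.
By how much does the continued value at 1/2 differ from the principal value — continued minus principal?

The rational part is single-valued and drops out of the difference; each branch term changes only by its own monodromy.
(-2/3)*sqrt(1 - d/(4)): winding -2 is even, the square root returns to the same sheet, contribution 0.
(16/17)*log(1 - d/(8/9)): each positive loop around 8/9 adds 2*pi*i to the log, so winding -2 contributes (16/17)*(-2)*2*pi*i = -(64/17)*pi*i.
Summing the contributions at d = 1/2 gives -(64/17)*pi*i.

Continued minus principal equals -(64/17)*pi*i.


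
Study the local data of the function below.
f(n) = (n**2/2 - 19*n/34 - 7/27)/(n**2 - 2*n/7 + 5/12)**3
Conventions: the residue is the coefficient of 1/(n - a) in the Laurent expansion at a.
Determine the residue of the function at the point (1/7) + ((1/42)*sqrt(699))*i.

The residue is ((16221499/860154916)*sqrt(699))*i.

The factor n**2 - 2*n/7 + 5/12 splits as (n - a)(n - a') with a = (1/7) + ((1/42)*sqrt(699))*i, a' = (1/7) - ((1/42)*sqrt(699))*i. At the order-3 pole a set g(n) = (n - a)^3*f(n) = [n**2/2 - 19*n/34 - 7/27] / (n - a')^3.
Order-3 pole: residue = g''(a)/2; g''((1/7) + ((1/42)*sqrt(699))*i) = ((16221499/430077458)*sqrt(699))*i, so the residue is ((16221499/860154916)*sqrt(699))*i.


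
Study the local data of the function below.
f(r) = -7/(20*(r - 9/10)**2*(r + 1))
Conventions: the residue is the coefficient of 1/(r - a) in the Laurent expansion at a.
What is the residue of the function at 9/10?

At the order-2 pole 9/10 set g(r) = (r - (9/10))^2*f(r) = -7/(20*(r + 1)).
Order-2 pole: residue = g'(a); g'(9/10) = 35/361, so the residue is 35/361.

The residue is 35/361.


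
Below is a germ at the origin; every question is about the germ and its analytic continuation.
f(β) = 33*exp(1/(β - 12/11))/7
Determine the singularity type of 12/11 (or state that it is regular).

The exponent 1/(β - (12/11)) has a pole at 12/11, so exp(1/(β - (12/11))) takes every nonzero value near it: an essential singularity (not a pole of any order).

The point is an essential singularity.


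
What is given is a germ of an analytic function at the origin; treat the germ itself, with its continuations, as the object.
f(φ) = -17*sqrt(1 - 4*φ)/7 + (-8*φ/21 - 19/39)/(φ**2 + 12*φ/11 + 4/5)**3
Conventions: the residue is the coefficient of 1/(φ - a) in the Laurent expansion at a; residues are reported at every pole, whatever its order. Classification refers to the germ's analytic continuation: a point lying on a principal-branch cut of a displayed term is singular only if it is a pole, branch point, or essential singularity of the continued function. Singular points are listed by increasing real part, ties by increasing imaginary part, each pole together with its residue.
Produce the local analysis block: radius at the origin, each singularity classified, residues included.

Radius of convergence at 0: 1/4.
At (-6/11) - ((4/55)*sqrt(95))*i: a pole of order 3; residue -((307094975/10226384896)*sqrt(95))*i.
At (-6/11) + ((4/55)*sqrt(95))*i: a pole of order 3; residue ((307094975/10226384896)*sqrt(95))*i.
At 1/4: an algebraic (square-root) branch point.


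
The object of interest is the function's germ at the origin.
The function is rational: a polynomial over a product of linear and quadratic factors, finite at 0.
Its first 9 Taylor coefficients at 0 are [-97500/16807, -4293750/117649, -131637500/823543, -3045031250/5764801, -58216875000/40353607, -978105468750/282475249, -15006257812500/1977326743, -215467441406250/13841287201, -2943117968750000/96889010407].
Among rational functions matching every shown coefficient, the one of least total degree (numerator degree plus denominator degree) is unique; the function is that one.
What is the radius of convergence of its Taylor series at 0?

No rational of total degree below 7 reproduces all 9 coefficients; solving the [2/5] Pade equations on them gives f(k) = (17*k**2 + 9*k/4 + 39/10)/((k - 7/5)**2*(k - 7/10)**3), whose expansion matches every shown term.
Denominator factor (k - 7/5)^2: pole of order 2 at 7/5, modulus 7/5.
Denominator factor (k - 7/10)^3: pole of order 3 at 7/10, modulus 7/10.
The radius of convergence is the smallest modulus among the singular points: 7/10.

The radius of convergence is 7/10.


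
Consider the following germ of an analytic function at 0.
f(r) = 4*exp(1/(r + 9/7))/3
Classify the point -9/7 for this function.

The point is an essential singularity.

The exponent 1/(r - (-9/7)) has a pole at -9/7, so exp(1/(r - (-9/7))) takes every nonzero value near it: an essential singularity (not a pole of any order).


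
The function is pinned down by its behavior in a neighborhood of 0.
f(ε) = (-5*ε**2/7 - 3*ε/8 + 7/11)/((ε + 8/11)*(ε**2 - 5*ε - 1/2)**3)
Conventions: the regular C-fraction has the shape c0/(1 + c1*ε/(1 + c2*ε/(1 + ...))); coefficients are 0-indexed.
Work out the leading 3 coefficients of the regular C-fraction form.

The regular C-fraction coefficients are [-7, 895/28, -556967/50120].

Taylor coefficients (expand at 0): a_0 = -7, a_1 = 895/4, a_2 = -1045083/224.
c0 = a_0 = -7. Peel one level at a time: if S = 1 + c*ε/S' with S'(0) = 1, then c is the ε-coefficient of S and S' = c*ε/(S - 1).
S_1 = c0/f = 1 + (895/28)*ε + (556967/1568)*ε^2 + ...; c1 = 895/28.
S_2 = c1*ε/(S_1 - 1) = 1 + (-556967/50120)*ε + ...; c2 = -556967/50120.


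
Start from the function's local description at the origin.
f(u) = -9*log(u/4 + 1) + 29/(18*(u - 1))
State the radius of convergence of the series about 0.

Denominator factor (u - 1): pole of order 1 at 1, modulus 1.
Branch term (-9)*log(1 - u/(-4)): its argument vanishes at u = -4, a logarithmic branch point, modulus 4.
The radius of convergence is the smallest modulus among the singular points: 1.

The radius of convergence is 1.


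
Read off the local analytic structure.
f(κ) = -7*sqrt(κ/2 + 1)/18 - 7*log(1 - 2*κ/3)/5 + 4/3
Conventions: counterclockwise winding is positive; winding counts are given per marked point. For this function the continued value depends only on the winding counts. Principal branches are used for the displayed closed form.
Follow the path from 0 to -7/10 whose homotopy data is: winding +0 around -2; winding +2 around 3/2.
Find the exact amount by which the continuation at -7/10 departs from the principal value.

The rational part is single-valued and drops out of the difference; each branch term changes only by its own monodromy.
(-7/18)*sqrt(1 - κ/(-2)): winding +0 is even, the square root returns to the same sheet, contribution 0.
(-7/5)*log(1 - κ/(3/2)): each positive loop around 3/2 adds 2*pi*i to the log, so winding +2 contributes (-7/5)*(2)*2*pi*i = -(28/5)*pi*i.
Summing the contributions at κ = -7/10 gives -(28/5)*pi*i.

Continued minus principal equals -(28/5)*pi*i.


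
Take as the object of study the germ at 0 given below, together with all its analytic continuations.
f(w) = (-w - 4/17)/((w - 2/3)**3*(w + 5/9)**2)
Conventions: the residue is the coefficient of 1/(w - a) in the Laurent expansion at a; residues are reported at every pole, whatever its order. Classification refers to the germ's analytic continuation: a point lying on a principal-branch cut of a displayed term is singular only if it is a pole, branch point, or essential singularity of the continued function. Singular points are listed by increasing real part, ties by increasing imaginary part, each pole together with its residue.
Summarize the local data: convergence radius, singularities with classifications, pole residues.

Radius of convergence at 0: 5/9.
At -5/9: a pole of order 2; residue 29160/248897.
At 2/3: a pole of order 3; residue -29160/248897.

Denominator factor (w + 5/9)^2: pole of order 2 at -5/9, modulus 5/9.
Denominator factor (w - 2/3)^3: pole of order 3 at 2/3, modulus 2/3.
The radius of convergence is the smallest modulus among the singular points: 5/9.
At the order-2 pole -5/9 set g(w) = (w - (-5/9))^2*f(w) = (-w - 4/17)/(w - 2/3)**3.
Order-2 pole: residue = g'(a); g'(-5/9) = 29160/248897, so the residue is 29160/248897.
At the order-3 pole 2/3 set g(w) = (w - (2/3))^3*f(w) = (-w - 4/17)/(w + 5/9)**2.
Order-3 pole: residue = g''(a)/2; g''(2/3) = -58320/248897, so the residue is -29160/248897.
List the singular points by increasing real part (a conjugate pair: the negative imaginary part first).


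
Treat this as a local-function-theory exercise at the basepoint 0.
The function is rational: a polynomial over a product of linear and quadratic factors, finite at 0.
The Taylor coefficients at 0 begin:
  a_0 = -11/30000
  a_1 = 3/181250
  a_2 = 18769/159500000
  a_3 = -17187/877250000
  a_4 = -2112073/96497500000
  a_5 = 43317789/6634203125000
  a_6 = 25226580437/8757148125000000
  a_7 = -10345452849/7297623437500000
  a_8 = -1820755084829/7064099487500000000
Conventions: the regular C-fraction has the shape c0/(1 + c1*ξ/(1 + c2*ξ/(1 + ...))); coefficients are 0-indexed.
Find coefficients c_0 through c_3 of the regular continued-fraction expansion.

The regular C-fraction coefficients are [-11/30000, 72/1595, -547757/76560, 950475319/131461680].

Taylor coefficients (read off): a_0 = -11/30000, a_1 = 3/181250, a_2 = 18769/159500000, a_3 = -17187/877250000.
c0 = a_0 = -11/30000. Peel one level at a time: if S = 1 + c*ξ/S' with S'(0) = 1, then c is the ξ-coefficient of S and S' = c*ξ/(S - 1).
S_1 = c0/f = 1 + (72/1595)*ξ + (1643271/5088050)*ξ^2 + ...; c1 = 72/1595.
S_2 = c1*ξ/(S_1 - 1) = 1 + (-547757/76560)*ξ + (32775011/633600)*ξ^2 + ...; c2 = -547757/76560.
S_3 = c2*ξ/(S_2 - 1) = 1 + (950475319/131461680)*ξ + ...; c3 = 950475319/131461680.


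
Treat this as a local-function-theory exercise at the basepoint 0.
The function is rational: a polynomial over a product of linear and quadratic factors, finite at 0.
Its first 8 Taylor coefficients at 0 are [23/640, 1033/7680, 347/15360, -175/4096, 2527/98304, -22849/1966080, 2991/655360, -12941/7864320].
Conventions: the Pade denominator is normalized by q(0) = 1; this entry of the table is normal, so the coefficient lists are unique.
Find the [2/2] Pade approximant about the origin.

The Pade approximant has numerator coefficients [23/640, 7251733633/45349524480, 7547056263/60466032640]; denominator coefficients [1, 16695455/23619544, 9396905/47239088].

Taylor coefficients needed (read off): a_0 = 23/640, a_1 = 1033/7680, a_2 = 347/15360, a_3 = -175/4096, a_4 = 2527/98304.
Write the denominator as Q(ω) = 1 + q1*ω + q2*ω^2. Requiring Q*f - P = O(ω^5) with deg P <= 2 kills the coefficients of ω^3..ω^4 in Q*f:
  ω^3: a_3 + q1*a_2 + q2*a_1 = 0, i.e. -175/4096 + (347/15360)*q1 + (1033/7680)*q2 = 0.
  ω^4: a_4 + q1*a_3 + q2*a_2 = 0, i.e. 2527/98304 + (-175/4096)*q1 + (347/15360)*q2 = 0.
Solving this linear system: q1 = 16695455/23619544, q2 = 9396905/47239088.
The numerator is Q*f truncated at degree 2: P0 = a_0 = 23/640; P1 = a_1 + q1*a_0 = 7251733633/45349524480; P2 = a_2 + q1*a_1 + q2*a_0 = 7547056263/60466032640.


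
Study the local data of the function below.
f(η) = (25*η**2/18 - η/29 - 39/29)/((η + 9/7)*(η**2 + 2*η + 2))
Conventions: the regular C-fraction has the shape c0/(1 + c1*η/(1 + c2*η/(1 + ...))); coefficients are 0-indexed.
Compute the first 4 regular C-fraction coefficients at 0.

The regular C-fraction coefficients are [-91/174, 205/117, -3446/2665, 6644339/19073610].

Taylor coefficients (expand at 0): a_0 = -91/174, a_1 = 1435/1566, a_2 = -5929/14094, a_3 = -13930/63423.
c0 = a_0 = -91/174. Peel one level at a time: if S = 1 + c*η/S' with S'(0) = 1, then c is the η-coefficient of S and S' = c*η/(S - 1).
S_1 = c0/f = 1 + (205/117)*η + (3446/1521)*η^2 + ...; c1 = 205/117.
S_2 = c1*η/(S_1 - 1) = 1 + (-3446/2665)*η + (511103/1134675)*η^2 + ...; c2 = -3446/2665.
S_3 = c2*η/(S_2 - 1) = 1 + (6644339/19073610)*η + ...; c3 = 6644339/19073610.


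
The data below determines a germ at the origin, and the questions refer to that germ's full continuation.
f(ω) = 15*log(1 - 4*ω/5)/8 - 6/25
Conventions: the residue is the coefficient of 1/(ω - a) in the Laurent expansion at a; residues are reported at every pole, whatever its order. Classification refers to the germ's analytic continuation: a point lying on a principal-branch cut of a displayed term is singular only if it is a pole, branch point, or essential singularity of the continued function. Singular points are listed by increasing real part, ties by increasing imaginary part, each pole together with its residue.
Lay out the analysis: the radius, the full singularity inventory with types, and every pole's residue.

Radius of convergence at 0: 5/4.
At 5/4: a logarithmic branch point.

Branch term (15/8)*log(1 - ω/(5/4)): its argument vanishes at ω = 5/4, a logarithmic branch point, modulus 5/4.
The radius of convergence is the smallest modulus among the singular points: 5/4.


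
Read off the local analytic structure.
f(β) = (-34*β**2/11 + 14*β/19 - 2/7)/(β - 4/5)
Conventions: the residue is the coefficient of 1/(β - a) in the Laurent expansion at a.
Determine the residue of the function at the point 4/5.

At the order-1 pole 4/5 set g(β) = (β - (4/5))*f(β) = -34*β**2/11 + 14*β/19 - 2/7.
Simple pole: residue = g(a) at a = 4/5, which is -61242/36575.

The residue is -61242/36575.


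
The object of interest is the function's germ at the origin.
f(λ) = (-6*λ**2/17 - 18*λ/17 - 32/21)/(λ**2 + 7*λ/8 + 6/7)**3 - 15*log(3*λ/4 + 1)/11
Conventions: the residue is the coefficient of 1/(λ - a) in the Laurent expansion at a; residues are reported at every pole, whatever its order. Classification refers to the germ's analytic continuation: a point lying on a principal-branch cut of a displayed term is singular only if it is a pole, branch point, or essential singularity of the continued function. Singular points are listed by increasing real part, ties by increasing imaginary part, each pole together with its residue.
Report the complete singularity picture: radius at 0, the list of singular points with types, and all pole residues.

Radius of convergence at 0: (1/7)*sqrt(42).
At -4/3: a logarithmic branch point.
At (-7/16) - ((1/112)*sqrt(8351))*i: a pole of order 3; residue -((197585920/28864912969)*sqrt(8351))*i.
At (-7/16) + ((1/112)*sqrt(8351))*i: a pole of order 3; residue ((197585920/28864912969)*sqrt(8351))*i.

Denominator factor (λ**2 + 7*λ/8 + 6/7)^3: discriminant -1193/448, complex-conjugate roots (-7/16) + ((1/112)*sqrt(8351))*i and (-7/16) - ((1/112)*sqrt(8351))*i; poles of order 3, moduli (1/7)*sqrt(42) and (1/7)*sqrt(42).
Branch term (-15/11)*log(1 - λ/(-4/3)): its argument vanishes at λ = -4/3, a logarithmic branch point, modulus 4/3.
The radius of convergence is the smallest modulus among the singular points: (1/7)*sqrt(42).
The branch term is analytic at (-7/16) - ((1/112)*sqrt(8351))*i and contributes nothing to the residue; only the rational part matters.
The factor λ**2 + 7*λ/8 + 6/7 splits as (λ - a)(λ - a') with a = (-7/16) - ((1/112)*sqrt(8351))*i, a' = (-7/16) + ((1/112)*sqrt(8351))*i. At the order-3 pole a set g(λ) = (λ - a)^3*(rational part) = [-6*λ**2/17 - 18*λ/17 - 32/21] / (λ - a')^3.
Order-3 pole: residue = g''(a)/2; g''((-7/16) - ((1/112)*sqrt(8351))*i) = -((395171840/28864912969)*sqrt(8351))*i, so the residue is -((197585920/28864912969)*sqrt(8351))*i.
The branch term is analytic at (-7/16) + ((1/112)*sqrt(8351))*i and contributes nothing to the residue; only the rational part matters.
The factor λ**2 + 7*λ/8 + 6/7 splits as (λ - a)(λ - a') with a = (-7/16) + ((1/112)*sqrt(8351))*i, a' = (-7/16) - ((1/112)*sqrt(8351))*i. At the order-3 pole a set g(λ) = (λ - a)^3*(rational part) = [-6*λ**2/17 - 18*λ/17 - 32/21] / (λ - a')^3.
Order-3 pole: residue = g''(a)/2; g''((-7/16) + ((1/112)*sqrt(8351))*i) = ((395171840/28864912969)*sqrt(8351))*i, so the residue is ((197585920/28864912969)*sqrt(8351))*i.
List the singular points by increasing real part (a conjugate pair: the negative imaginary part first).


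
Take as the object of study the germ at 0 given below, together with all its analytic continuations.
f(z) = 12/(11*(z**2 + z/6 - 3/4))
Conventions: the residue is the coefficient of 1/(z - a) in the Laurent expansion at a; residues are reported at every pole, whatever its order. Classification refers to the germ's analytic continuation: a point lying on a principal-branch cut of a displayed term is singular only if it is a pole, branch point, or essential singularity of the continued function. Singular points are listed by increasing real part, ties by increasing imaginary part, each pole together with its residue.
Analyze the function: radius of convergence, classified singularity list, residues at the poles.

Denominator factor (z**2 + z/6 - 3/4): discriminant 109/36, real irrational roots -1/12 + (1/12)*sqrt(109) and -1/12 - (1/12)*sqrt(109); poles of order 1, moduli -1/12 + (1/12)*sqrt(109) and 1/12 + (1/12)*sqrt(109).
The radius of convergence is the smallest modulus among the singular points: -1/12 + (1/12)*sqrt(109).
The factor z**2 + z/6 - 3/4 splits as (z - a)(z - a') with a = -1/12 - (1/12)*sqrt(109), a' = -1/12 + (1/12)*sqrt(109). At the order-1 pole a set g(z) = (z - a)*f(z) = [12/11] / (z - a').
Simple pole: residue = g(a) at a = -1/12 - (1/12)*sqrt(109), which is -(72/1199)*sqrt(109).
The factor z**2 + z/6 - 3/4 splits as (z - a)(z - a') with a = -1/12 + (1/12)*sqrt(109), a' = -1/12 - (1/12)*sqrt(109). At the order-1 pole a set g(z) = (z - a)*f(z) = [12/11] / (z - a').
Simple pole: residue = g(a) at a = -1/12 + (1/12)*sqrt(109), which is (72/1199)*sqrt(109).
List the singular points by increasing real part (a conjugate pair: the negative imaginary part first).

Radius of convergence at 0: -1/12 + (1/12)*sqrt(109).
At -1/12 - (1/12)*sqrt(109): a pole of order 1; residue -(72/1199)*sqrt(109).
At -1/12 + (1/12)*sqrt(109): a pole of order 1; residue (72/1199)*sqrt(109).


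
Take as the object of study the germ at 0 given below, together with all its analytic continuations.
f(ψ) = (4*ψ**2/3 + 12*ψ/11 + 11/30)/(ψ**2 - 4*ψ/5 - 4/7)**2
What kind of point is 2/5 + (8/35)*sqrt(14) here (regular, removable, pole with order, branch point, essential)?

The point is a pole of order 2.

The denominator factor ψ**2 - 4*ψ/5 - 4/7 vanishes at 2/5 + (8/35)*sqrt(14) and appears to the power 2; the numerator there equals 23003/11550 + (2848/5775)*sqrt(14), nonzero, and no other factor vanishes.
Hence a pole whose order is the multiplicity, 2.


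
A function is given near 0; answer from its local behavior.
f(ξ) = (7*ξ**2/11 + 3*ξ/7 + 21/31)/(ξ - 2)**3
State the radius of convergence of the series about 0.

Denominator factor (ξ - 2)^3: pole of order 3 at 2, modulus 2.
The radius of convergence is the smallest modulus among the singular points: 2.

The radius of convergence is 2.


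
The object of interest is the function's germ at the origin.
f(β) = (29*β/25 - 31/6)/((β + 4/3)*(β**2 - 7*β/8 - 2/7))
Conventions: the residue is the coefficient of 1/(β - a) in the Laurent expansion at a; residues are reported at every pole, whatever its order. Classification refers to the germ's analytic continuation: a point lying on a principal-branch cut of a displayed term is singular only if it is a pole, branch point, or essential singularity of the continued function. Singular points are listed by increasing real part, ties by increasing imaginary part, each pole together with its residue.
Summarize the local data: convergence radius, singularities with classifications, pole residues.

Radius of convergence at 0: -7/16 + (3/112)*sqrt(665).
At -4/3: a pole of order 1; residue -21147/8375.
At 7/16 - (3/112)*sqrt(665): a pole of order 1; residue 21147/16750 + (17749/190950)*sqrt(665).
At 7/16 + (3/112)*sqrt(665): a pole of order 1; residue 21147/16750 - (17749/190950)*sqrt(665).


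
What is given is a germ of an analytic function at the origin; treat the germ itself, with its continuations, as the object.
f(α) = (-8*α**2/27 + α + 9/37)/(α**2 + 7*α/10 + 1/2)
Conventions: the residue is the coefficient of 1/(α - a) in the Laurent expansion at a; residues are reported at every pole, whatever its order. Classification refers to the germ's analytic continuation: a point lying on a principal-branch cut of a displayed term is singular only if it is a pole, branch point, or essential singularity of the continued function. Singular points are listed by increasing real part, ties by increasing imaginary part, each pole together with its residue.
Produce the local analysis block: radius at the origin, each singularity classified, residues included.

Radius of convergence at 0: (1/2)*sqrt(2).
At (-7/20) - ((1/20)*sqrt(151))*i: a pole of order 1; residue (163/270) - ((1039/502830)*sqrt(151))*i.
At (-7/20) + ((1/20)*sqrt(151))*i: a pole of order 1; residue (163/270) + ((1039/502830)*sqrt(151))*i.

Denominator factor (α**2 + 7*α/10 + 1/2): discriminant -151/100, complex-conjugate roots (-7/20) + ((1/20)*sqrt(151))*i and (-7/20) - ((1/20)*sqrt(151))*i; poles of order 1, moduli (1/2)*sqrt(2) and (1/2)*sqrt(2).
The radius of convergence is the smallest modulus among the singular points: (1/2)*sqrt(2).
The factor α**2 + 7*α/10 + 1/2 splits as (α - a)(α - a') with a = (-7/20) - ((1/20)*sqrt(151))*i, a' = (-7/20) + ((1/20)*sqrt(151))*i. At the order-1 pole a set g(α) = (α - a)*f(α) = [-8*α**2/27 + α + 9/37] / (α - a').
Simple pole: residue = g(a) at a = (-7/20) - ((1/20)*sqrt(151))*i, which is (163/270) - ((1039/502830)*sqrt(151))*i.
The factor α**2 + 7*α/10 + 1/2 splits as (α - a)(α - a') with a = (-7/20) + ((1/20)*sqrt(151))*i, a' = (-7/20) - ((1/20)*sqrt(151))*i. At the order-1 pole a set g(α) = (α - a)*f(α) = [-8*α**2/27 + α + 9/37] / (α - a').
Simple pole: residue = g(a) at a = (-7/20) + ((1/20)*sqrt(151))*i, which is (163/270) + ((1039/502830)*sqrt(151))*i.
List the singular points by increasing real part (a conjugate pair: the negative imaginary part first).


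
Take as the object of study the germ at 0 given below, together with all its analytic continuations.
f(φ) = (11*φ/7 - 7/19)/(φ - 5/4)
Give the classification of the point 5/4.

The denominator factor φ - 5/4 vanishes at 5/4 and appears to the power 1; the numerator there equals 849/532, nonzero, and no other factor vanishes.
Hence a pole whose order is the multiplicity, 1.

The point is a pole of order 1.
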